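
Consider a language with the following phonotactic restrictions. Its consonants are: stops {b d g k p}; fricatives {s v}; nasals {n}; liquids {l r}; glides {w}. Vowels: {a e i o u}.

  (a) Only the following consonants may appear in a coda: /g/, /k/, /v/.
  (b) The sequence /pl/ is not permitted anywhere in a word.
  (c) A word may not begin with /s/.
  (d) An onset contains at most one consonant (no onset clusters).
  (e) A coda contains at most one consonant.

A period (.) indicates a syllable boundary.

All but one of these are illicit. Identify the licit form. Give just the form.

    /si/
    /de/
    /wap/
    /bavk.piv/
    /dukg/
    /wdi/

/si/ — violates constraint (c): word begins with /s/ → illicit
/de/ — σ1 onset /d/, coda /∅/ ok → licit
/wap/ — violates constraint (a): syllable 1 coda contains /p/, which is not a licensed coda consonant → illicit
/bavk.piv/ — violates constraint (e): syllable 1 coda /vk/ has 2 consonants (> 1) → illicit
/dukg/ — violates constraint (e): syllable 1 coda /kg/ has 2 consonants (> 1) → illicit
/wdi/ — violates constraint (d): syllable 1 onset /wd/ has 2 consonants (> 1) → illicit

/de/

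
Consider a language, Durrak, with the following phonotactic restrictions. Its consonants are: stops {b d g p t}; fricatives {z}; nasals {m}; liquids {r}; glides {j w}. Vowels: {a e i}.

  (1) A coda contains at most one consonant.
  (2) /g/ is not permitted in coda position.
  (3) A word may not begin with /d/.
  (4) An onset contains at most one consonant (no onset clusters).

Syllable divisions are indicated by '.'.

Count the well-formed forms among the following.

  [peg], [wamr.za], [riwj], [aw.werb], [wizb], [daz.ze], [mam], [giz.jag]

1

[peg] — violates constraint 2: syllable 1 coda contains /g/ → ill-formed
[wamr.za] — violates constraint 1: syllable 1 coda /mr/ has 2 consonants (> 1) → ill-formed
[riwj] — violates constraint 1: syllable 1 coda /wj/ has 2 consonants (> 1) → ill-formed
[aw.werb] — violates constraint 1: syllable 2 coda /rb/ has 2 consonants (> 1) → ill-formed
[wizb] — violates constraint 1: syllable 1 coda /zb/ has 2 consonants (> 1) → ill-formed
[daz.ze] — violates constraint 3: word begins with /d/ → ill-formed
[mam] — σ1 onset /m/, coda /m/ ok → well-formed
[giz.jag] — violates constraint 2: syllable 2 coda contains /g/ → ill-formed
Well-formed: [mam] → 1.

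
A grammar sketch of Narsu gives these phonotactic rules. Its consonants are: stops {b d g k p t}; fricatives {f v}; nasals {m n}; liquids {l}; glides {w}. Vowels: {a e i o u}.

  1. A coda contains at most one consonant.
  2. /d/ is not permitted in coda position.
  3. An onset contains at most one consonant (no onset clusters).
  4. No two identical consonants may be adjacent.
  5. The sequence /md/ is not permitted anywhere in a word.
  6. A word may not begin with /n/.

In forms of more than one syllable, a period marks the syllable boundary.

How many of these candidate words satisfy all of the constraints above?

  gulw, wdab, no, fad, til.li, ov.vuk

0

gulw — violates constraint 1: syllable 1 coda /lw/ has 2 consonants (> 1) → phonotactically illegal
wdab — violates constraint 3: syllable 1 onset /wd/ has 2 consonants (> 1) → phonotactically illegal
no — violates constraint 6: word begins with /n/ → phonotactically illegal
fad — violates constraint 2: syllable 1 coda contains /d/ → phonotactically illegal
til.li — violates constraint 4: adjacent identical consonants /ll/ → phonotactically illegal
ov.vuk — violates constraint 4: adjacent identical consonants /vv/ → phonotactically illegal
No form is phonotactically legal → 0.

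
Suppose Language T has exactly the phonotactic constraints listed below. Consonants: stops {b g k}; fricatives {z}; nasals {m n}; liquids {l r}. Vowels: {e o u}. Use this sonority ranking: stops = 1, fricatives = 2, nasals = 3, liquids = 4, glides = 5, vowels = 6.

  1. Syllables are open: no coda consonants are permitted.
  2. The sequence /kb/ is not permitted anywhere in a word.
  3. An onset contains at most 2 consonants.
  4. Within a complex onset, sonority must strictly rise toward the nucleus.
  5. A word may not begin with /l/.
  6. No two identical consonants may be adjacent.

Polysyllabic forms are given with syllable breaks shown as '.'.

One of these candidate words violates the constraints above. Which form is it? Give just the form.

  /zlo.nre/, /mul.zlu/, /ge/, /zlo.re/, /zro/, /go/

/zlo.nre/ — σ1 onset /zl/ (2→4 rises), coda /∅/ ok; σ2 onset /nr/ (3→4 rises), coda /∅/ ok → licit
/mul.zlu/ — violates constraint 1: syllable 1 coda /l/ has 1 consonant (> 0) → illicit
/ge/ — σ1 onset /g/, coda /∅/ ok → licit
/zlo.re/ — σ1 onset /zl/ (2→4 rises), coda /∅/ ok; σ2 onset /r/, coda /∅/ ok → licit
/zro/ — σ1 onset /zr/ (2→4 rises), coda /∅/ ok → licit
/go/ — σ1 onset /g/, coda /∅/ ok → licit

/mul.zlu/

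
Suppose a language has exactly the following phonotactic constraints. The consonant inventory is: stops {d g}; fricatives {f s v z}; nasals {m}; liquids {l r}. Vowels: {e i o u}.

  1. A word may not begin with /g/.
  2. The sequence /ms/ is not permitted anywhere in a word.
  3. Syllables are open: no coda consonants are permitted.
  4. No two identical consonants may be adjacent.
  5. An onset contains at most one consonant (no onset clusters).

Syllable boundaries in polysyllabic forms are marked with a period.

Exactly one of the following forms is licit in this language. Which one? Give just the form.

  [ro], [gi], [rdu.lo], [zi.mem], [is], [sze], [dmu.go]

[ro]

[ro] — σ1 onset /r/, coda /∅/ ok → licit
[gi] — violates constraint 1: word begins with /g/ → illicit
[rdu.lo] — violates constraint 5: syllable 1 onset /rd/ has 2 consonants (> 1) → illicit
[zi.mem] — violates constraint 3: syllable 2 coda /m/ has 1 consonant (> 0) → illicit
[is] — violates constraint 3: syllable 1 coda /s/ has 1 consonant (> 0) → illicit
[sze] — violates constraint 5: syllable 1 onset /sz/ has 2 consonants (> 1) → illicit
[dmu.go] — violates constraint 5: syllable 1 onset /dm/ has 2 consonants (> 1) → illicit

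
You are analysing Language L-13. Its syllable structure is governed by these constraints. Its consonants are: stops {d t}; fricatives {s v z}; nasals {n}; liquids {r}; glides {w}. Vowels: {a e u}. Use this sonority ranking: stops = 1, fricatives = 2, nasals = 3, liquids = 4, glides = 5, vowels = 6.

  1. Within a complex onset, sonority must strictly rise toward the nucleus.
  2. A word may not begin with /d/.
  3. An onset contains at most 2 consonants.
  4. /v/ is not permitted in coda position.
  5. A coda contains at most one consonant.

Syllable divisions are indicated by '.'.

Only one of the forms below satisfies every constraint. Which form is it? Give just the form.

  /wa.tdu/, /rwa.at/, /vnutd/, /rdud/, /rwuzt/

/rwa.at/

/wa.tdu/ — violates constraint 1: syllable 2 onset /td/: /t/ (stop, 1) → /d/ (stop, 1) does not rise → phonotactically illegal
/rwa.at/ — σ1 onset /rw/ (4→5 rises), coda /∅/ ok; σ2 onset /∅/, coda /t/ ok → phonotactically legal
/vnutd/ — violates constraint 5: syllable 1 coda /td/ has 2 consonants (> 1) → phonotactically illegal
/rdud/ — violates constraint 1: syllable 1 onset /rd/: /r/ (liquid, 4) → /d/ (stop, 1) does not rise → phonotactically illegal
/rwuzt/ — violates constraint 5: syllable 1 coda /zt/ has 2 consonants (> 1) → phonotactically illegal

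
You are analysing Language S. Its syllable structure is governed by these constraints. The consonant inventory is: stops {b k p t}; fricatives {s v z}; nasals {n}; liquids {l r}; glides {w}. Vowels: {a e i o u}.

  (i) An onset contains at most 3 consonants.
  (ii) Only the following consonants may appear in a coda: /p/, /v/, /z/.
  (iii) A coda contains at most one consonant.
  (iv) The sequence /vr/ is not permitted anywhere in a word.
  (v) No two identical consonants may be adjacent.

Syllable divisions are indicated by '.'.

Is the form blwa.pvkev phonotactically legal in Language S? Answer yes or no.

blwa.pvkev — σ1 onset /blw/ (3C), coda /∅/ ok; σ2 onset /pvk/ (3C), coda /v/ ok → phonotactically legal

yes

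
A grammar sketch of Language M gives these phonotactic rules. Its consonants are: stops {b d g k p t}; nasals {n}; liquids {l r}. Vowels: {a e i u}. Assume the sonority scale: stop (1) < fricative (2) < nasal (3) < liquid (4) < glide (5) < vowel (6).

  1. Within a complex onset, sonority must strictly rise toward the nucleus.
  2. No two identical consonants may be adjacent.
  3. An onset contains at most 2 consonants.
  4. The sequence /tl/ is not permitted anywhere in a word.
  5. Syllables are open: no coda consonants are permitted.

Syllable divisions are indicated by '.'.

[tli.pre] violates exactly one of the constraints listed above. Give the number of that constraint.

[tli.pre]: contains banned sequence /tl/.
This is a violation of constraint 4: "The sequence /tl/ is not permitted anywhere in a word."
The remaining constraints (1, 2, 3, 5) are satisfied.

4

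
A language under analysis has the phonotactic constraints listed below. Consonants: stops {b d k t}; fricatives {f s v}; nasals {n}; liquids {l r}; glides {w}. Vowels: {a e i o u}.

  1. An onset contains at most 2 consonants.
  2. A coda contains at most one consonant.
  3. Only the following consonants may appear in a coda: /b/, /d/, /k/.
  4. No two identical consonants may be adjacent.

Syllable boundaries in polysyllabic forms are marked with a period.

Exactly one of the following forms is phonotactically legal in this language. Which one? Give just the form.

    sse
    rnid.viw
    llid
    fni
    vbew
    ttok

sse — violates constraint 4: adjacent identical consonants /ss/ → phonotactically illegal
rnid.viw — violates constraint 3: syllable 2 coda contains /w/, which is not a licensed coda consonant → phonotactically illegal
llid — violates constraint 4: adjacent identical consonants /ll/ → phonotactically illegal
fni — σ1 onset /fn/ (2C), coda /∅/ ok → phonotactically legal
vbew — violates constraint 3: syllable 1 coda contains /w/, which is not a licensed coda consonant → phonotactically illegal
ttok — violates constraint 4: adjacent identical consonants /tt/ → phonotactically illegal

fni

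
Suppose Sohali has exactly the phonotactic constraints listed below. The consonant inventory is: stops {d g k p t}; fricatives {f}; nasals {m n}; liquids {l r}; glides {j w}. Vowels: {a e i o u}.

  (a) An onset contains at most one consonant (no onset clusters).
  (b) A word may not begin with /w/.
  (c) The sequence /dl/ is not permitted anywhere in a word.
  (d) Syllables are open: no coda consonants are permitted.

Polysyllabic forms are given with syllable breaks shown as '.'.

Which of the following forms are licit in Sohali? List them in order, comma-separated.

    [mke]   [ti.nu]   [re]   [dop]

[ti.nu], [re]

[mke] — violates constraint (a): syllable 1 onset /mk/ has 2 consonants (> 1) → illicit
[ti.nu] — σ1 onset /t/, coda /∅/ ok; σ2 onset /n/, coda /∅/ ok → licit
[re] — σ1 onset /r/, coda /∅/ ok → licit
[dop] — violates constraint (d): syllable 1 coda /p/ has 1 consonant (> 0) → illicit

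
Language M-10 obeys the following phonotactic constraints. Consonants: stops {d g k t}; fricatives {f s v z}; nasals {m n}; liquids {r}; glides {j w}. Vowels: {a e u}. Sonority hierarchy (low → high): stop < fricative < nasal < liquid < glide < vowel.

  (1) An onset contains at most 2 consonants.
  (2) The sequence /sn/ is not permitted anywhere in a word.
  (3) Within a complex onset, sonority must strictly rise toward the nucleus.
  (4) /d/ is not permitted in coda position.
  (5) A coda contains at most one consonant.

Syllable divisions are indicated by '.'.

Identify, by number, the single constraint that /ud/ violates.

/ud/: syllable 1 coda contains /d/.
This is a violation of constraint 4: "/d/ is not permitted in coda position."
The remaining constraints (1, 2, 3, 5) are satisfied.

4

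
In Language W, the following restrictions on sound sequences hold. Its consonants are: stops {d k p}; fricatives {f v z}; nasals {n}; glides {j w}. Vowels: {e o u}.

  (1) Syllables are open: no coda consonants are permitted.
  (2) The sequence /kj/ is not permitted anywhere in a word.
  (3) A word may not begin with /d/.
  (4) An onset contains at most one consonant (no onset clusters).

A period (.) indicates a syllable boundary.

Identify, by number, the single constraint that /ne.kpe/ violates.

4

/ne.kpe/: syllable 2 onset /kp/ has 2 consonants (> 1).
This is a violation of constraint 4: "An onset contains at most one consonant (no onset clusters)."
The remaining constraints (1, 2, 3) are satisfied.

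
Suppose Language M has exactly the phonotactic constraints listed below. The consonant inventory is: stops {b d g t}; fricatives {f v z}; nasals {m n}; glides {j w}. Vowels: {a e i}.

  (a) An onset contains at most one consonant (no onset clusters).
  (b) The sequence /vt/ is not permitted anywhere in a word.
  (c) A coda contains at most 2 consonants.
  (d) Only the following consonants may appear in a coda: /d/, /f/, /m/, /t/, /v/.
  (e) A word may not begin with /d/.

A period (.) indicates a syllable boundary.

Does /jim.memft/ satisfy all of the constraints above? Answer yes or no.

no

/jim.memft/ — violates constraint (c): syllable 2 coda /mft/ has 3 consonants (> 2) → illicit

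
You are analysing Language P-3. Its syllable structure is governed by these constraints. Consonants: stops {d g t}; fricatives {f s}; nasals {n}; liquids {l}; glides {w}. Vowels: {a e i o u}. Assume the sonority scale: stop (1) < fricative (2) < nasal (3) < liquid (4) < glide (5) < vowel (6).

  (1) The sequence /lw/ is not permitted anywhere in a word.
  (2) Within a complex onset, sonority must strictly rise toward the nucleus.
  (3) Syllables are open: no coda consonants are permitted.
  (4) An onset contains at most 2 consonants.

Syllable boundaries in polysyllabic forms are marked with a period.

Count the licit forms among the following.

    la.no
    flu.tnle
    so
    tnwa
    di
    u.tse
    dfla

la.no — σ1 onset /l/, coda /∅/ ok; σ2 onset /n/, coda /∅/ ok → licit
flu.tnle — violates constraint 4: syllable 2 onset /tnl/ has 3 consonants (> 2) → illicit
so — σ1 onset /s/, coda /∅/ ok → licit
tnwa — violates constraint 4: syllable 1 onset /tnw/ has 3 consonants (> 2) → illicit
di — σ1 onset /d/, coda /∅/ ok → licit
u.tse — σ1 onset /∅/, coda /∅/ ok; σ2 onset /ts/ (1→2 rises), coda /∅/ ok → licit
dfla — violates constraint 4: syllable 1 onset /dfl/ has 3 consonants (> 2) → illicit
Licit: la.no, so, di, u.tse → 4.

4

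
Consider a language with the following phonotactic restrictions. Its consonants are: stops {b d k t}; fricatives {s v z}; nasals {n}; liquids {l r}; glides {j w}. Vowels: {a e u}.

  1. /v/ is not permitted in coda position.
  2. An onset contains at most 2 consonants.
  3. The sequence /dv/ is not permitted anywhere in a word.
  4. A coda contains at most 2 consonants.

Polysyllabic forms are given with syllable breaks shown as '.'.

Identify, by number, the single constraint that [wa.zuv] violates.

[wa.zuv]: syllable 2 coda contains /v/.
This is a violation of constraint 1: "/v/ is not permitted in coda position."
The remaining constraints (2, 3, 4) are satisfied.

1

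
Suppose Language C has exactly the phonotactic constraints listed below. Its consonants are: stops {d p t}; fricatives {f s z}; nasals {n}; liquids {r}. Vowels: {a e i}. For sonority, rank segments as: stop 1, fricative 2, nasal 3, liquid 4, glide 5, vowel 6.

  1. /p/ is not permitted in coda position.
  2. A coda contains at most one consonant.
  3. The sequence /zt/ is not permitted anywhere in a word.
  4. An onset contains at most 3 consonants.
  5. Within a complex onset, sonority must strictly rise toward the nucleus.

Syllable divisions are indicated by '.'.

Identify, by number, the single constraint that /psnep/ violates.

1

/psnep/: syllable 1 coda contains /p/.
This is a violation of constraint 1: "/p/ is not permitted in coda position."
The remaining constraints (2, 3, 4, 5) are satisfied.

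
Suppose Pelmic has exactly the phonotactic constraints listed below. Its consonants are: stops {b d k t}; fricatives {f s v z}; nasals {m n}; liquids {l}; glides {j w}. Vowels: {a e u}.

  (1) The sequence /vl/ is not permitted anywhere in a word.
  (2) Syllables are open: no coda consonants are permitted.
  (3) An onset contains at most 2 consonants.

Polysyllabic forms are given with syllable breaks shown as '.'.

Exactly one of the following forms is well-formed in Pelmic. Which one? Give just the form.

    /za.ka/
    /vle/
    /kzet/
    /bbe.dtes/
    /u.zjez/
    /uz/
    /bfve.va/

/za.ka/ — σ1 onset /z/, coda /∅/ ok; σ2 onset /k/, coda /∅/ ok → well-formed
/vle/ — violates constraint 1: contains banned sequence /vl/ → ill-formed
/kzet/ — violates constraint 2: syllable 1 coda /t/ has 1 consonant (> 0) → ill-formed
/bbe.dtes/ — violates constraint 2: syllable 2 coda /s/ has 1 consonant (> 0) → ill-formed
/u.zjez/ — violates constraint 2: syllable 2 coda /z/ has 1 consonant (> 0) → ill-formed
/uz/ — violates constraint 2: syllable 1 coda /z/ has 1 consonant (> 0) → ill-formed
/bfve.va/ — violates constraint 3: syllable 1 onset /bfv/ has 3 consonants (> 2) → ill-formed

/za.ka/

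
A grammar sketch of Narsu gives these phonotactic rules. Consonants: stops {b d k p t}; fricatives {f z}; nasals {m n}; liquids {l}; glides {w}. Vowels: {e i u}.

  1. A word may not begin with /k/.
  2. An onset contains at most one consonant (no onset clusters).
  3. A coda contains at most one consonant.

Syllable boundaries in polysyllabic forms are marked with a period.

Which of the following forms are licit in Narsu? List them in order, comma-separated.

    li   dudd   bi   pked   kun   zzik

li, bi

li — σ1 onset /l/, coda /∅/ ok → licit
dudd — violates constraint 3: syllable 1 coda /dd/ has 2 consonants (> 1) → illicit
bi — σ1 onset /b/, coda /∅/ ok → licit
pked — violates constraint 2: syllable 1 onset /pk/ has 2 consonants (> 1) → illicit
kun — violates constraint 1: word begins with /k/ → illicit
zzik — violates constraint 2: syllable 1 onset /zz/ has 2 consonants (> 1) → illicit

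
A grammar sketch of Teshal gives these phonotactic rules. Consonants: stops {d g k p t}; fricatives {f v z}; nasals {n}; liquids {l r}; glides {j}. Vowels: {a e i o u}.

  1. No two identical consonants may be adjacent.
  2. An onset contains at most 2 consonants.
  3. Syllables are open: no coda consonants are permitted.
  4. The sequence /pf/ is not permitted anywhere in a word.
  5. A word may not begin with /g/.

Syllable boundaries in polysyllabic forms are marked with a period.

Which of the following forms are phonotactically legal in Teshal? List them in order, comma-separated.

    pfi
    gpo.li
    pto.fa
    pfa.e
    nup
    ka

pto.fa, ka

pfi — violates constraint 4: contains banned sequence /pf/ → phonotactically illegal
gpo.li — violates constraint 5: word begins with /g/ → phonotactically illegal
pto.fa — σ1 onset /pt/ (2C), coda /∅/ ok; σ2 onset /f/, coda /∅/ ok → phonotactically legal
pfa.e — violates constraint 4: contains banned sequence /pf/ → phonotactically illegal
nup — violates constraint 3: syllable 1 coda /p/ has 1 consonant (> 0) → phonotactically illegal
ka — σ1 onset /k/, coda /∅/ ok → phonotactically legal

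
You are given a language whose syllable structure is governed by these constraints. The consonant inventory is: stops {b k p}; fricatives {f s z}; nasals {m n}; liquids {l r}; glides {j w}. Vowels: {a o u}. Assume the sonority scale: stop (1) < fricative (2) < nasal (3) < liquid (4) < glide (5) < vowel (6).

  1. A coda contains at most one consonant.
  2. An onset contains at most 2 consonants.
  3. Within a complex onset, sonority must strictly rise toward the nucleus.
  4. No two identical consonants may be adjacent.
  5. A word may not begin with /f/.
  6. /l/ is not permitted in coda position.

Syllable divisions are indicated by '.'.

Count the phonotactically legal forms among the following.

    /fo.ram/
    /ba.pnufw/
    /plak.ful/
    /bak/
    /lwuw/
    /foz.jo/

2

/fo.ram/ — violates constraint 5: word begins with /f/ → phonotactically illegal
/ba.pnufw/ — violates constraint 1: syllable 2 coda /fw/ has 2 consonants (> 1) → phonotactically illegal
/plak.ful/ — violates constraint 6: syllable 2 coda contains /l/ → phonotactically illegal
/bak/ — σ1 onset /b/, coda /k/ ok → phonotactically legal
/lwuw/ — σ1 onset /lw/ (4→5 rises), coda /w/ ok → phonotactically legal
/foz.jo/ — violates constraint 5: word begins with /f/ → phonotactically illegal
Phonotactically legal: /bak/, /lwuw/ → 2.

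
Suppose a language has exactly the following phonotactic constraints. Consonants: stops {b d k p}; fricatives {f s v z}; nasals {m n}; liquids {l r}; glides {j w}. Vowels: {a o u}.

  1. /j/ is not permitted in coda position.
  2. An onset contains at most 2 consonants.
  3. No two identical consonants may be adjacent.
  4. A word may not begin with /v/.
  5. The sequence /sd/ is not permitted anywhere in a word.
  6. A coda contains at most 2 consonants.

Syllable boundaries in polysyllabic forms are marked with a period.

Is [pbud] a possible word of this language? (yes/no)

[pbud] — σ1 onset /pb/ (2C), coda /d/ ok → well-formed

yes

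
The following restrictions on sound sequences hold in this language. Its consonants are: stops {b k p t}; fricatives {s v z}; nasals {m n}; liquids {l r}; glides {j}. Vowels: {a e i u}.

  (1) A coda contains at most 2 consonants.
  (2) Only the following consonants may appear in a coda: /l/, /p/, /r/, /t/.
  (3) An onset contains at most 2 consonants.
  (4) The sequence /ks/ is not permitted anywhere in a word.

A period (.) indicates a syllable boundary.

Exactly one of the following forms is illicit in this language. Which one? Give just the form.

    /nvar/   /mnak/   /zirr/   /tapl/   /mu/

/nvar/ — σ1 onset /nv/ (2C), coda /r/ ok → licit
/mnak/ — violates constraint 2: syllable 1 coda contains /k/, which is not a licensed coda consonant → illicit
/zirr/ — σ1 onset /z/, coda /rr/ (2C) ok → licit
/tapl/ — σ1 onset /t/, coda /pl/ (2C) ok → licit
/mu/ — σ1 onset /m/, coda /∅/ ok → licit

/mnak/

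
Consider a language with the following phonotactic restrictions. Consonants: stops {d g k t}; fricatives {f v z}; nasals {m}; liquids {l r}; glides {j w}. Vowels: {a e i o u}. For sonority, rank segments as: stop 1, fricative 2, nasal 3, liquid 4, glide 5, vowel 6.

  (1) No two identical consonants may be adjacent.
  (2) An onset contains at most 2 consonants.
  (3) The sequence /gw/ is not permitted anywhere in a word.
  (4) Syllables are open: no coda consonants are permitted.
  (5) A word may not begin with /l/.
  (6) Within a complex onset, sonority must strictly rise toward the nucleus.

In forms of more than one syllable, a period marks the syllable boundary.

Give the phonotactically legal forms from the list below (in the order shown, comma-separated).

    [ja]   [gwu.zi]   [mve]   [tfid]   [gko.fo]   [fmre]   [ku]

[ja], [ku]

[ja] — σ1 onset /j/, coda /∅/ ok → phonotactically legal
[gwu.zi] — violates constraint 3: contains banned sequence /gw/ → phonotactically illegal
[mve] — violates constraint 6: syllable 1 onset /mv/: /m/ (nasal, 3) → /v/ (fricative, 2) does not rise → phonotactically illegal
[tfid] — violates constraint 4: syllable 1 coda /d/ has 1 consonant (> 0) → phonotactically illegal
[gko.fo] — violates constraint 6: syllable 1 onset /gk/: /g/ (stop, 1) → /k/ (stop, 1) does not rise → phonotactically illegal
[fmre] — violates constraint 2: syllable 1 onset /fmr/ has 3 consonants (> 2) → phonotactically illegal
[ku] — σ1 onset /k/, coda /∅/ ok → phonotactically legal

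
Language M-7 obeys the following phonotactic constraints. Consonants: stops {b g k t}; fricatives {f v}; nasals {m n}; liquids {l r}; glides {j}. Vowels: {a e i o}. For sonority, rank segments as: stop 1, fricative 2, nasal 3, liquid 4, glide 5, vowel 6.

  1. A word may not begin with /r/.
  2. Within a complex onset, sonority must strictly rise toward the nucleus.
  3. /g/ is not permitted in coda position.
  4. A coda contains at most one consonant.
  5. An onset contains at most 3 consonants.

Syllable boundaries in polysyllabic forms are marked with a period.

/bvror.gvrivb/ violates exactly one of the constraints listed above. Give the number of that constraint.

/bvror.gvrivb/: syllable 2 coda /vb/ has 2 consonants (> 1).
This is a violation of constraint 4: "A coda contains at most one consonant."
The remaining constraints (1, 2, 3, 5) are satisfied.

4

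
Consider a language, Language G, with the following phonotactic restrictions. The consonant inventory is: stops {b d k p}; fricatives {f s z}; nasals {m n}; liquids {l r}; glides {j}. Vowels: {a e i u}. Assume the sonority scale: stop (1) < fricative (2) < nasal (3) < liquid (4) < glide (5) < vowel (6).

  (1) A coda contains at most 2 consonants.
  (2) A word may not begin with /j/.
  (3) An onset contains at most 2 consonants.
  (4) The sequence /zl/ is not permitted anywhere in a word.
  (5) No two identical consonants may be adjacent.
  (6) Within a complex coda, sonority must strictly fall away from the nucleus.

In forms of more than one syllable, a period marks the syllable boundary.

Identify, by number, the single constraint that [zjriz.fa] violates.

[zjriz.fa]: syllable 1 onset /zjr/ has 3 consonants (> 2).
This is a violation of constraint 3: "An onset contains at most 2 consonants."
The remaining constraints (1, 2, 4, 5, 6) are satisfied.

3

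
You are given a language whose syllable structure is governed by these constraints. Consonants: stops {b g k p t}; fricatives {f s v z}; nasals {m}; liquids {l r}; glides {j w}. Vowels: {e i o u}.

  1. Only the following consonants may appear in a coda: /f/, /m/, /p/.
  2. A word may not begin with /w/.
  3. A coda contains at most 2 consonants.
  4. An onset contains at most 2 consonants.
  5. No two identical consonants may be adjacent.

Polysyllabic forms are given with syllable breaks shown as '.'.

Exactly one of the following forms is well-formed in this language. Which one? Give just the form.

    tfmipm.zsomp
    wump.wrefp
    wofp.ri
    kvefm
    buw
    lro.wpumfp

tfmipm.zsomp — violates constraint 4: syllable 1 onset /tfm/ has 3 consonants (> 2) → ill-formed
wump.wrefp — violates constraint 2: word begins with /w/ → ill-formed
wofp.ri — violates constraint 2: word begins with /w/ → ill-formed
kvefm — σ1 onset /kv/ (2C), coda /fm/ (2C) ok → well-formed
buw — violates constraint 1: syllable 1 coda contains /w/, which is not a licensed coda consonant → ill-formed
lro.wpumfp — violates constraint 3: syllable 2 coda /mfp/ has 3 consonants (> 2) → ill-formed

kvefm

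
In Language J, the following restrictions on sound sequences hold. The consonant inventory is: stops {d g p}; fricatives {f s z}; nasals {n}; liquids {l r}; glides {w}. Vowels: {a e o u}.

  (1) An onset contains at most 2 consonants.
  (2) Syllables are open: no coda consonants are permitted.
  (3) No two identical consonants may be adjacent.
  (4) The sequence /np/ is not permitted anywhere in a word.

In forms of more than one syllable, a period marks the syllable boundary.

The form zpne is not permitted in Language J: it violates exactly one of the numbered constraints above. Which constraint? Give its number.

1

zpne: syllable 1 onset /zpn/ has 3 consonants (> 2).
This is a violation of constraint 1: "An onset contains at most 2 consonants."
The remaining constraints (2, 3, 4) are satisfied.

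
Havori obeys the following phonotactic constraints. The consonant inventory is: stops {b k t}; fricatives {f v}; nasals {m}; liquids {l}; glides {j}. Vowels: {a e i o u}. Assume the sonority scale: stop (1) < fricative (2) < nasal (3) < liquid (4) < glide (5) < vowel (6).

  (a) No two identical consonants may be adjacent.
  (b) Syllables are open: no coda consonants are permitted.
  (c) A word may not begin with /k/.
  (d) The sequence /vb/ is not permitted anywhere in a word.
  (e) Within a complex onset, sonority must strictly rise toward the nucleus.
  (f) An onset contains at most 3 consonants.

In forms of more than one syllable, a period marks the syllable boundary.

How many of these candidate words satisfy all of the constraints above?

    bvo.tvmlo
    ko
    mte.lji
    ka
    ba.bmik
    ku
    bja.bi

bvo.tvmlo — violates constraint (f): syllable 2 onset /tvml/ has 4 consonants (> 3) → not permitted
ko — violates constraint (c): word begins with /k/ → not permitted
mte.lji — violates constraint (e): syllable 1 onset /mt/: /m/ (nasal, 3) → /t/ (stop, 1) does not rise → not permitted
ka — violates constraint (c): word begins with /k/ → not permitted
ba.bmik — violates constraint (b): syllable 2 coda /k/ has 1 consonant (> 0) → not permitted
ku — violates constraint (c): word begins with /k/ → not permitted
bja.bi — σ1 onset /bj/ (1→5 rises), coda /∅/ ok; σ2 onset /b/, coda /∅/ ok → permitted
Permitted: bja.bi → 1.

1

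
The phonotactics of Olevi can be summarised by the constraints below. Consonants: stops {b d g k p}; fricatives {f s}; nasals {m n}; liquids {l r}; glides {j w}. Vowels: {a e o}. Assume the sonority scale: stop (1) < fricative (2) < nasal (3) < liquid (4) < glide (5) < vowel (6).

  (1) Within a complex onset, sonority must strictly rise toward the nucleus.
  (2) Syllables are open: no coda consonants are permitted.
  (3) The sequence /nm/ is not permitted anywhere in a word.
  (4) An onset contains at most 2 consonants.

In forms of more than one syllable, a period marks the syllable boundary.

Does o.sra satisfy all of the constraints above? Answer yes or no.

o.sra — σ1 onset /∅/, coda /∅/ ok; σ2 onset /sr/ (2→4 rises), coda /∅/ ok → licit

yes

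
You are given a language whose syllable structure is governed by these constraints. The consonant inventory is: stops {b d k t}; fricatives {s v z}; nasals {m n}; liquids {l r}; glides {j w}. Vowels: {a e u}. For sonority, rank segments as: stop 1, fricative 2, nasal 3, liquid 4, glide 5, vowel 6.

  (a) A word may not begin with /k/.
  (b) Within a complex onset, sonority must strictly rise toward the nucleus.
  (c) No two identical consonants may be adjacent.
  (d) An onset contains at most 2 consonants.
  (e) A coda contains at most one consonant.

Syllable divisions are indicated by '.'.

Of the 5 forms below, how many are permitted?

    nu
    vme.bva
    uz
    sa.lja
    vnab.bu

4

nu — σ1 onset /n/, coda /∅/ ok → permitted
vme.bva — σ1 onset /vm/ (2→3 rises), coda /∅/ ok; σ2 onset /bv/ (1→2 rises), coda /∅/ ok → permitted
uz — σ1 onset /∅/, coda /z/ ok → permitted
sa.lja — σ1 onset /s/, coda /∅/ ok; σ2 onset /lj/ (4→5 rises), coda /∅/ ok → permitted
vnab.bu — violates constraint (c): adjacent identical consonants /bb/ → not permitted
Permitted: nu, vme.bva, uz, sa.lja → 4.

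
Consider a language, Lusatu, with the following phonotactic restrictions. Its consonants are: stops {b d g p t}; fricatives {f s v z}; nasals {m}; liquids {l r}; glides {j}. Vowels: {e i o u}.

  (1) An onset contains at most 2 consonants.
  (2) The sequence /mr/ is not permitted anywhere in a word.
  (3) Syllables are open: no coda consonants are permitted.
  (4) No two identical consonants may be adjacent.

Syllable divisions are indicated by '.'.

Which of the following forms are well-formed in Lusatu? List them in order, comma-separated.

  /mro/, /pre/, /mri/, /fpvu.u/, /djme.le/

/pre/

/mro/ — violates constraint 2: contains banned sequence /mr/ → ill-formed
/pre/ — σ1 onset /pr/ (2C), coda /∅/ ok → well-formed
/mri/ — violates constraint 2: contains banned sequence /mr/ → ill-formed
/fpvu.u/ — violates constraint 1: syllable 1 onset /fpv/ has 3 consonants (> 2) → ill-formed
/djme.le/ — violates constraint 1: syllable 1 onset /djm/ has 3 consonants (> 2) → ill-formed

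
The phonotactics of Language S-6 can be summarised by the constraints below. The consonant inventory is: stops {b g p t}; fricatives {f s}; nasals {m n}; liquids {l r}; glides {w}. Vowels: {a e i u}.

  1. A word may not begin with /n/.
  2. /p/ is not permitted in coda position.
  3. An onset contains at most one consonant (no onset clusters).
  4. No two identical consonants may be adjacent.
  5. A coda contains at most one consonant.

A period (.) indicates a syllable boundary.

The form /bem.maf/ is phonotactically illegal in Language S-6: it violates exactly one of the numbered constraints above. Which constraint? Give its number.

4

/bem.maf/: adjacent identical consonants /mm/.
This is a violation of constraint 4: "No two identical consonants may be adjacent."
The remaining constraints (1, 2, 3, 5) are satisfied.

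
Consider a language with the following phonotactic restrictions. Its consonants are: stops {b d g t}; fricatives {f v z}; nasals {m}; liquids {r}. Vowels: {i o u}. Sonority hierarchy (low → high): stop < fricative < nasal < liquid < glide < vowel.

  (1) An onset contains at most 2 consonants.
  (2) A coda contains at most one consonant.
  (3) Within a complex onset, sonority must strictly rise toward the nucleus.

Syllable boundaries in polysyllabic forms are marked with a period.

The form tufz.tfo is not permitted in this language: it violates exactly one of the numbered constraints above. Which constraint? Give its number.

2

tufz.tfo: syllable 1 coda /fz/ has 2 consonants (> 1).
This is a violation of constraint 2: "A coda contains at most one consonant."
The remaining constraints (1, 3) are satisfied.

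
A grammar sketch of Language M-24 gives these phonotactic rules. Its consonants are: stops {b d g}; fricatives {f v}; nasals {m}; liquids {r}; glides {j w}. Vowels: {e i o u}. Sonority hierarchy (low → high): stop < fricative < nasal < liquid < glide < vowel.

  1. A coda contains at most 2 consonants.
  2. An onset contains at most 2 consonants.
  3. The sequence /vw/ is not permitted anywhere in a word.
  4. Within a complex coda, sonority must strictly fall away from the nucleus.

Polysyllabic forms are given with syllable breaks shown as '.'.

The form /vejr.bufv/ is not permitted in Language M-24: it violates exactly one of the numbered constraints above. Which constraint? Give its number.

4

/vejr.bufv/: syllable 2 coda /fv/: /f/ (fricative, 2) → /v/ (fricative, 2) does not fall.
This is a violation of constraint 4: "Within a complex coda, sonority must strictly fall away from the nucleus."
The remaining constraints (1, 2, 3) are satisfied.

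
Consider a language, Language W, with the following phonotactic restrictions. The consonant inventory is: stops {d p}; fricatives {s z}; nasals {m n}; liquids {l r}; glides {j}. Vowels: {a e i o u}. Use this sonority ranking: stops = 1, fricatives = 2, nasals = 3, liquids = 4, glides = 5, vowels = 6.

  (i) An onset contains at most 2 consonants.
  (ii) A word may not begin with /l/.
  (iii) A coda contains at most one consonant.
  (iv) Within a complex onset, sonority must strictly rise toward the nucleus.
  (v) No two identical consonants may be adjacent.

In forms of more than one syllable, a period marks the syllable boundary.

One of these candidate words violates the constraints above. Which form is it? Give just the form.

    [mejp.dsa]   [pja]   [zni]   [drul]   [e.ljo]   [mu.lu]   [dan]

[mejp.dsa] — violates constraint (iii): syllable 1 coda /jp/ has 2 consonants (> 1) → illicit
[pja] — σ1 onset /pj/ (1→5 rises), coda /∅/ ok → licit
[zni] — σ1 onset /zn/ (2→3 rises), coda /∅/ ok → licit
[drul] — σ1 onset /dr/ (1→4 rises), coda /l/ ok → licit
[e.ljo] — σ1 onset /∅/, coda /∅/ ok; σ2 onset /lj/ (4→5 rises), coda /∅/ ok → licit
[mu.lu] — σ1 onset /m/, coda /∅/ ok; σ2 onset /l/, coda /∅/ ok → licit
[dan] — σ1 onset /d/, coda /n/ ok → licit

[mejp.dsa]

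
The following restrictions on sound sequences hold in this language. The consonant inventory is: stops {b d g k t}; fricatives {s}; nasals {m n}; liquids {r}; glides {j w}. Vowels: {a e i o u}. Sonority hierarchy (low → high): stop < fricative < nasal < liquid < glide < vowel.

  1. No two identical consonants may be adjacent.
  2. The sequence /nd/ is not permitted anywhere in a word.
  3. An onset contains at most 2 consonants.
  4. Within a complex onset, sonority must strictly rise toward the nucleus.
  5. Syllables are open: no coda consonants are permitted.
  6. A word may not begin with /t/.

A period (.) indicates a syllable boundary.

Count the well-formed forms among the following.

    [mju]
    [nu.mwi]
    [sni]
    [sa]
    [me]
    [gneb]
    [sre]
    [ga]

[mju] — σ1 onset /mj/ (3→5 rises), coda /∅/ ok → well-formed
[nu.mwi] — σ1 onset /n/, coda /∅/ ok; σ2 onset /mw/ (3→5 rises), coda /∅/ ok → well-formed
[sni] — σ1 onset /sn/ (2→3 rises), coda /∅/ ok → well-formed
[sa] — σ1 onset /s/, coda /∅/ ok → well-formed
[me] — σ1 onset /m/, coda /∅/ ok → well-formed
[gneb] — violates constraint 5: syllable 1 coda /b/ has 1 consonant (> 0) → ill-formed
[sre] — σ1 onset /sr/ (2→4 rises), coda /∅/ ok → well-formed
[ga] — σ1 onset /g/, coda /∅/ ok → well-formed
Well-formed: [mju], [nu.mwi], [sni], [sa], [me], [sre], [ga] → 7.

7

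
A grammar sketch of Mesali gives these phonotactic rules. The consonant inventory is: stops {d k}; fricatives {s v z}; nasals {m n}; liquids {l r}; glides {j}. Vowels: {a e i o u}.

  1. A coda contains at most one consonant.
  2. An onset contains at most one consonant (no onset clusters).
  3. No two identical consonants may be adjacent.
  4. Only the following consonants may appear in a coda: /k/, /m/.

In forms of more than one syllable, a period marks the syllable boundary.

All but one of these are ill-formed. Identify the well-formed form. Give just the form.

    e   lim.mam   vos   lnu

e — σ1 onset /∅/, coda /∅/ ok → well-formed
lim.mam — violates constraint 3: adjacent identical consonants /mm/ → ill-formed
vos — violates constraint 4: syllable 1 coda contains /s/, which is not a licensed coda consonant → ill-formed
lnu — violates constraint 2: syllable 1 onset /ln/ has 2 consonants (> 1) → ill-formed

e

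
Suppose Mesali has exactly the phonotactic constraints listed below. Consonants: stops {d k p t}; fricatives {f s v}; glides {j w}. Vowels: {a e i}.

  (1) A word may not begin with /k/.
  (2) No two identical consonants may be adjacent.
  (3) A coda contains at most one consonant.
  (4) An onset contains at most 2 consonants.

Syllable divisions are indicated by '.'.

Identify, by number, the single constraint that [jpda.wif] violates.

[jpda.wif]: syllable 1 onset /jpd/ has 3 consonants (> 2).
This is a violation of constraint 4: "An onset contains at most 2 consonants."
The remaining constraints (1, 2, 3) are satisfied.

4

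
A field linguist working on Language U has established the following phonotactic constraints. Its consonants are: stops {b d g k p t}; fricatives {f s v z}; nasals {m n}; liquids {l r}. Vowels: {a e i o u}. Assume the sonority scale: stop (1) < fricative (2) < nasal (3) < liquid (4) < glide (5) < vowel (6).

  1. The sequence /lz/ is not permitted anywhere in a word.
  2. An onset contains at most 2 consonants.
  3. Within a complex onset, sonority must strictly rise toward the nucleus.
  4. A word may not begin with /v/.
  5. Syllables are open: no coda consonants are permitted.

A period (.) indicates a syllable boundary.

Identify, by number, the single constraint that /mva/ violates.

/mva/: syllable 1 onset /mv/: /m/ (nasal, 3) → /v/ (fricative, 2) does not rise.
This is a violation of constraint 3: "Within a complex onset, sonority must strictly rise toward the nucleus."
The remaining constraints (1, 2, 4, 5) are satisfied.

3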